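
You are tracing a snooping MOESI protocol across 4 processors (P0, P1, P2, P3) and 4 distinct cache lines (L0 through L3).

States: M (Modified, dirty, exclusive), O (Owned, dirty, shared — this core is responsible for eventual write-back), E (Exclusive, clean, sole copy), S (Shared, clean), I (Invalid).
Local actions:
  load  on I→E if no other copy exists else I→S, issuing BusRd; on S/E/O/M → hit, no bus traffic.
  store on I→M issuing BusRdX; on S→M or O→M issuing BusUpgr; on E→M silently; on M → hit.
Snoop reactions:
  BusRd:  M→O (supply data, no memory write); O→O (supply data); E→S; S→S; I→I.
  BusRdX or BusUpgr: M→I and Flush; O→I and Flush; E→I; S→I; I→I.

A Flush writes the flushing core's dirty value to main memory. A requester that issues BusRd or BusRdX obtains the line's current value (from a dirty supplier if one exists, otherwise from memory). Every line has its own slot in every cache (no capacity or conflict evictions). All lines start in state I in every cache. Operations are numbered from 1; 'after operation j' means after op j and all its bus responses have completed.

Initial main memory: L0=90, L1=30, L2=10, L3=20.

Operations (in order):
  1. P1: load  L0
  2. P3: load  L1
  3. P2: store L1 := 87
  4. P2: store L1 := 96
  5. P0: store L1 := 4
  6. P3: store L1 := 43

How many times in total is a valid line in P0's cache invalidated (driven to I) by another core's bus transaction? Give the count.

invalidations = 1

  op1 P1: load  L0 → I/E/I/I on L0; bus BusRd; mem=90
  op2 P3: load  L1 → I/I/I/E on L1; bus BusRd; mem=30
  op3 P2: store L1 := 87 → I/I/M/I on L1; bus BusRdX; mem=30
  op4 P2: store L1 := 96 → I/I/M/I on L1; bus (none); mem=30
  op5 P0: store L1 := 4 → M/I/I/I on L1; bus BusRdX Flush; mem=96
  op6 P3: store L1 := 43 → I/I/I/M on L1; bus BusRdX Flush; mem=4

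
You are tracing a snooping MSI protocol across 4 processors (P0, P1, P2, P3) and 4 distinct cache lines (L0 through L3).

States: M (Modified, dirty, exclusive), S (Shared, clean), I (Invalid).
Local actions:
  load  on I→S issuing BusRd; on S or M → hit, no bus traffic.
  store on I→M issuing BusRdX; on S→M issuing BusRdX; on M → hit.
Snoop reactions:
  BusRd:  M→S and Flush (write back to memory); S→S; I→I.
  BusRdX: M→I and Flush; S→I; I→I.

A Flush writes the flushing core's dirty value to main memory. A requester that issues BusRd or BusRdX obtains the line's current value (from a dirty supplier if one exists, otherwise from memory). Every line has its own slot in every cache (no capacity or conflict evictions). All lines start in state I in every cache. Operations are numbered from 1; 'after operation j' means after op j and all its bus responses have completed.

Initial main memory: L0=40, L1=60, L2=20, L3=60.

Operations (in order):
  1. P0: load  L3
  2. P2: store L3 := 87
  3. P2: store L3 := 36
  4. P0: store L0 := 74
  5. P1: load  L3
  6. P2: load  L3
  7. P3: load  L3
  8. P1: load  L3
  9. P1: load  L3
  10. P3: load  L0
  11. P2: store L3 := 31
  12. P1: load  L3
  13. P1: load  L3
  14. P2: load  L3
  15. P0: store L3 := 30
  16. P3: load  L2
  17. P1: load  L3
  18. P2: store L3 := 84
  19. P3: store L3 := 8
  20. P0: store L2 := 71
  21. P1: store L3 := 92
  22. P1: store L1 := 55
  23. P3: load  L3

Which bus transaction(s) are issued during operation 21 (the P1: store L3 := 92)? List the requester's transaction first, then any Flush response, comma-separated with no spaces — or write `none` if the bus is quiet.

bus = BusRdX,Flush

step 1: P0: load  L3  ⟶  SIII  (L3)  txn=BusRd  M[L3]=60
step 2: P2: store L3 := 87  ⟶  IIMI  (L3)  txn=BusRdX  M[L3]=60
step 3: P2: store L3 := 36  ⟶  IIMI  (L3)  txn=∅  M[L3]=60
step 4: P0: store L0 := 74  ⟶  MIII  (L0)  txn=BusRdX  M[L0]=40
step 5: P1: load  L3  ⟶  ISSI  (L3)  txn=BusRd+Flush  M[L3]=36
step 6: P2: load  L3  ⟶  ISSI  (L3)  txn=∅  M[L3]=36
step 7: P3: load  L3  ⟶  ISSS  (L3)  txn=BusRd  M[L3]=36
step 8: P1: load  L3  ⟶  ISSS  (L3)  txn=∅  M[L3]=36
step 9: P1: load  L3  ⟶  ISSS  (L3)  txn=∅  M[L3]=36
step 10: P3: load  L0  ⟶  SIIS  (L0)  txn=BusRd+Flush  M[L0]=74
step 11: P2: store L3 := 31  ⟶  IIMI  (L3)  txn=BusRdX  M[L3]=36
step 12: P1: load  L3  ⟶  ISSI  (L3)  txn=BusRd+Flush  M[L3]=31
step 13: P1: load  L3  ⟶  ISSI  (L3)  txn=∅  M[L3]=31
step 14: P2: load  L3  ⟶  ISSI  (L3)  txn=∅  M[L3]=31
step 15: P0: store L3 := 30  ⟶  MIII  (L3)  txn=BusRdX  M[L3]=31
step 16: P3: load  L2  ⟶  IIIS  (L2)  txn=BusRd  M[L2]=20
step 17: P1: load  L3  ⟶  SSII  (L3)  txn=BusRd+Flush  M[L3]=30
step 18: P2: store L3 := 84  ⟶  IIMI  (L3)  txn=BusRdX  M[L3]=30
step 19: P3: store L3 := 8  ⟶  IIIM  (L3)  txn=BusRdX+Flush  M[L3]=84
step 20: P0: store L2 := 71  ⟶  MIII  (L2)  txn=BusRdX  M[L2]=20
step 21: P1: store L3 := 92  ⟶  IMII  (L3)  txn=BusRdX+Flush  M[L3]=8
step 22: P1: store L1 := 55  ⟶  IMII  (L1)  txn=BusRdX  M[L1]=60
step 23: P3: load  L3  ⟶  ISIS  (L3)  txn=BusRd+Flush  M[L3]=92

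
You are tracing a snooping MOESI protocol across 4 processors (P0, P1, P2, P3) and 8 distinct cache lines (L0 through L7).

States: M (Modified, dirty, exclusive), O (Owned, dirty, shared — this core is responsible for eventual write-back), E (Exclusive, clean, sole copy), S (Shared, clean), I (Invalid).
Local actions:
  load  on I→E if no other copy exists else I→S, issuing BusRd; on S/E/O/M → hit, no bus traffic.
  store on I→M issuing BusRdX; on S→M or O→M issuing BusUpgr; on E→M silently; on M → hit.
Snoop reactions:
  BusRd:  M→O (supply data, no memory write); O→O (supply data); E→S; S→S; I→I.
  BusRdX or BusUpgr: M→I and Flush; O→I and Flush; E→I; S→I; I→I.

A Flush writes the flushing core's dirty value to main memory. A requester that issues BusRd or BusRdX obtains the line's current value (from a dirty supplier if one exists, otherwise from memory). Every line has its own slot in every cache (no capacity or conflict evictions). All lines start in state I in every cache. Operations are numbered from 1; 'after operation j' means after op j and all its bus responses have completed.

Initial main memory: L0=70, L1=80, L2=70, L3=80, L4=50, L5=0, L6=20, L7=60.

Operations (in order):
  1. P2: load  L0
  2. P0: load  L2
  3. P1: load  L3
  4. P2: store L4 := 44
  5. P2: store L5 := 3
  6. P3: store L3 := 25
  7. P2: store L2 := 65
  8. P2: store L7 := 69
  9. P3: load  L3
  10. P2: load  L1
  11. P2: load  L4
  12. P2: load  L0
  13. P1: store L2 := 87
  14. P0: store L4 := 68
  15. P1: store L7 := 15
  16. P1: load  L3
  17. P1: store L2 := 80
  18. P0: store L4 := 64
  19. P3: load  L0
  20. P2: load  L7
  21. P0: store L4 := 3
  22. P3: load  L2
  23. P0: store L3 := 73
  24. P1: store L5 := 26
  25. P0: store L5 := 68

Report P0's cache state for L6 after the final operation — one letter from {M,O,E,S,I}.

  op1 P2: load  L0 → I/I/E/I on L0; bus BusRd; mem=70
  op2 P0: load  L2 → E/I/I/I on L2; bus BusRd; mem=70
  op3 P1: load  L3 → I/E/I/I on L3; bus BusRd; mem=80
  op4 P2: store L4 := 44 → I/I/M/I on L4; bus BusRdX; mem=50
  op5 P2: store L5 := 3 → I/I/M/I on L5; bus BusRdX; mem=0
  op6 P3: store L3 := 25 → I/I/I/M on L3; bus BusRdX; mem=80
  op7 P2: store L2 := 65 → I/I/M/I on L2; bus BusRdX; mem=70
  op8 P2: store L7 := 69 → I/I/M/I on L7; bus BusRdX; mem=60
  op9 P3: load  L3 → I/I/I/M on L3; bus (none); mem=80
  op10 P2: load  L1 → I/I/E/I on L1; bus BusRd; mem=80
  op11 P2: load  L4 → I/I/M/I on L4; bus (none); mem=50
  op12 P2: load  L0 → I/I/E/I on L0; bus (none); mem=70
  op13 P1: store L2 := 87 → I/M/I/I on L2; bus BusRdX Flush; mem=65
  op14 P0: store L4 := 68 → M/I/I/I on L4; bus BusRdX Flush; mem=44
  op15 P1: store L7 := 15 → I/M/I/I on L7; bus BusRdX Flush; mem=69
  op16 P1: load  L3 → I/S/I/O on L3; bus BusRd; mem=80
  op17 P1: store L2 := 80 → I/M/I/I on L2; bus (none); mem=65
  op18 P0: store L4 := 64 → M/I/I/I on L4; bus (none); mem=44
  op19 P3: load  L0 → I/I/S/S on L0; bus BusRd; mem=70
  op20 P2: load  L7 → I/O/S/I on L7; bus BusRd; mem=69
  op21 P0: store L4 := 3 → M/I/I/I on L4; bus (none); mem=44
  op22 P3: load  L2 → I/O/I/S on L2; bus BusRd; mem=65
  op23 P0: store L3 := 73 → M/I/I/I on L3; bus BusRdX Flush; mem=25
  op24 P1: store L5 := 26 → I/M/I/I on L5; bus BusRdX Flush; mem=3
  op25 P0: store L5 := 68 → M/I/I/I on L5; bus BusRdX Flush; mem=26

state = I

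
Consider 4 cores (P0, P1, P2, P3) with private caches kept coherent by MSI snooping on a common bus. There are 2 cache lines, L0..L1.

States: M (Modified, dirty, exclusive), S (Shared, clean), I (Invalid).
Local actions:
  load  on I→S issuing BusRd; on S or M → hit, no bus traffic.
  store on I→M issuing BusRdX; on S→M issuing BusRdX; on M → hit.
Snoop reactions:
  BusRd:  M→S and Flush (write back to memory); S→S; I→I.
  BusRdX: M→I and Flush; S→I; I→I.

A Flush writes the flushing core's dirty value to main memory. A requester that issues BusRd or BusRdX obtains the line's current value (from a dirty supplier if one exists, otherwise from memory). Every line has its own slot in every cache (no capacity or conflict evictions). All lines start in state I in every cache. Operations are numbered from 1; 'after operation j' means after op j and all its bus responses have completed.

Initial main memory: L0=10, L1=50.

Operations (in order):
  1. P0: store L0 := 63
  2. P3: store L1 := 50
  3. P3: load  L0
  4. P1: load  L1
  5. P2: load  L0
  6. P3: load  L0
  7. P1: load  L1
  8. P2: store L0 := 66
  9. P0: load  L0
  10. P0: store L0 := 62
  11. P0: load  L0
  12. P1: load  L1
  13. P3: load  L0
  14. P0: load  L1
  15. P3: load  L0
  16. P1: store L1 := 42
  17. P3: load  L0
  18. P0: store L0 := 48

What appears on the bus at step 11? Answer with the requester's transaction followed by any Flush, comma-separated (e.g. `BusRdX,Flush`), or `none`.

bus = none

1. P0: store L0 := 63  bus=[BusRdX]  L0: P0=M P1=I P2=I P3=I  mem[L0]=10
2. P3: store L1 := 50  bus=[BusRdX]  L1: P0=I P1=I P2=I P3=M  mem[L1]=50
3. P3: load  L0  bus=[BusRd,Flush]  L0: P0=S P1=I P2=I P3=S  mem[L0]=63
4. P1: load  L1  bus=[BusRd,Flush]  L1: P0=I P1=S P2=I P3=S  mem[L1]=50
5. P2: load  L0  bus=[BusRd]  L0: P0=S P1=I P2=S P3=S  mem[L0]=63
6. P3: load  L0  bus=[-]  L0: P0=S P1=I P2=S P3=S  mem[L0]=63
7. P1: load  L1  bus=[-]  L1: P0=I P1=S P2=I P3=S  mem[L1]=50
8. P2: store L0 := 66  bus=[BusRdX]  L0: P0=I P1=I P2=M P3=I  mem[L0]=63
9. P0: load  L0  bus=[BusRd,Flush]  L0: P0=S P1=I P2=S P3=I  mem[L0]=66
10. P0: store L0 := 62  bus=[BusRdX]  L0: P0=M P1=I P2=I P3=I  mem[L0]=66
11. P0: load  L0  bus=[-]  L0: P0=M P1=I P2=I P3=I  mem[L0]=66
12. P1: load  L1  bus=[-]  L1: P0=I P1=S P2=I P3=S  mem[L1]=50
13. P3: load  L0  bus=[BusRd,Flush]  L0: P0=S P1=I P2=I P3=S  mem[L0]=62
14. P0: load  L1  bus=[BusRd]  L1: P0=S P1=S P2=I P3=S  mem[L1]=50
15. P3: load  L0  bus=[-]  L0: P0=S P1=I P2=I P3=S  mem[L0]=62
16. P1: store L1 := 42  bus=[BusRdX]  L1: P0=I P1=M P2=I P3=I  mem[L1]=50
17. P3: load  L0  bus=[-]  L0: P0=S P1=I P2=I P3=S  mem[L0]=62
18. P0: store L0 := 48  bus=[BusRdX]  L0: P0=M P1=I P2=I P3=I  mem[L0]=62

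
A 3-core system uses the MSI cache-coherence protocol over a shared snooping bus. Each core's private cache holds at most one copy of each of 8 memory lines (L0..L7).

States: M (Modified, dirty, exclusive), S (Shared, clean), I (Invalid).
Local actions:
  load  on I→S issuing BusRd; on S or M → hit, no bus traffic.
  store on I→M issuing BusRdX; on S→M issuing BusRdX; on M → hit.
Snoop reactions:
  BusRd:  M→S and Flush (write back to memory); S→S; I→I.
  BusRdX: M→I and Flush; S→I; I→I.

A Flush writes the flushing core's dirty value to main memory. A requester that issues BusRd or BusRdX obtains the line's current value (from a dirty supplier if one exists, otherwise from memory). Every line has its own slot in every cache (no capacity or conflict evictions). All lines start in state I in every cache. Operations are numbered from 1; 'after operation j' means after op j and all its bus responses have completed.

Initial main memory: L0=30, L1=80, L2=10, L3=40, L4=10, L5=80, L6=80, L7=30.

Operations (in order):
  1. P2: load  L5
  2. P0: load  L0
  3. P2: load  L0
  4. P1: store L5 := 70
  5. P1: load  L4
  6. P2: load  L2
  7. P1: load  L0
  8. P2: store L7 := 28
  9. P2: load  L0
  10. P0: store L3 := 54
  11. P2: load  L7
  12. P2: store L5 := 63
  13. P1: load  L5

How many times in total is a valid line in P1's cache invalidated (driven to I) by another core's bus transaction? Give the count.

invalidations = 1

  op1 P2: load  L5 → I/I/S on L5; bus BusRd; mem=80
  op2 P0: load  L0 → S/I/I on L0; bus BusRd; mem=30
  op3 P2: load  L0 → S/I/S on L0; bus BusRd; mem=30
  op4 P1: store L5 := 70 → I/M/I on L5; bus BusRdX; mem=80
  op5 P1: load  L4 → I/S/I on L4; bus BusRd; mem=10
  op6 P2: load  L2 → I/I/S on L2; bus BusRd; mem=10
  op7 P1: load  L0 → S/S/S on L0; bus BusRd; mem=30
  op8 P2: store L7 := 28 → I/I/M on L7; bus BusRdX; mem=30
  op9 P2: load  L0 → S/S/S on L0; bus (none); mem=30
  op10 P0: store L3 := 54 → M/I/I on L3; bus BusRdX; mem=40
  op11 P2: load  L7 → I/I/M on L7; bus (none); mem=30
  op12 P2: store L5 := 63 → I/I/M on L5; bus BusRdX Flush; mem=70
  op13 P1: load  L5 → I/S/S on L5; bus BusRd Flush; mem=63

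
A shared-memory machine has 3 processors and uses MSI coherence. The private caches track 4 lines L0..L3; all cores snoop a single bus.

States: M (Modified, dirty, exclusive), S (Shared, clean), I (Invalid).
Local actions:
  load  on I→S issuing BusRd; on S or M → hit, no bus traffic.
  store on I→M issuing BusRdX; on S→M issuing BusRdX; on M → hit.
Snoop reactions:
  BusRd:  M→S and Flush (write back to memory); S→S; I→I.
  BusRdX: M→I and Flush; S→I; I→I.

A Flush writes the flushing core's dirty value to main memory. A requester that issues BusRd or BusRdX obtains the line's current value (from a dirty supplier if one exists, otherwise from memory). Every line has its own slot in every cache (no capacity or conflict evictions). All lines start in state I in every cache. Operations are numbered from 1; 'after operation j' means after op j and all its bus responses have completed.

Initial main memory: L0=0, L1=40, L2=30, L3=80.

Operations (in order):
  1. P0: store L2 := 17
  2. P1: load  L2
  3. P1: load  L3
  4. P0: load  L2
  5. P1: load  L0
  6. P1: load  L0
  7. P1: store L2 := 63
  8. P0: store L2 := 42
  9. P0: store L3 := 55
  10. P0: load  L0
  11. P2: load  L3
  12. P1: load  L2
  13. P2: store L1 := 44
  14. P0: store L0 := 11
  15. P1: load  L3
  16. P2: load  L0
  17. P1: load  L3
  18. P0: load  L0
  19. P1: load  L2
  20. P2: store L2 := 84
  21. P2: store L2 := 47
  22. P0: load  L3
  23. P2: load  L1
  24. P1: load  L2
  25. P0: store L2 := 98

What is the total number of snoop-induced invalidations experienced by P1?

  op1 P0: store L2 := 17 → M/I/I on L2; bus BusRdX; mem=30
  op2 P1: load  L2 → S/S/I on L2; bus BusRd Flush; mem=17
  op3 P1: load  L3 → I/S/I on L3; bus BusRd; mem=80
  op4 P0: load  L2 → S/S/I on L2; bus (none); mem=17
  op5 P1: load  L0 → I/S/I on L0; bus BusRd; mem=0
  op6 P1: load  L0 → I/S/I on L0; bus (none); mem=0
  op7 P1: store L2 := 63 → I/M/I on L2; bus BusRdX; mem=17
  op8 P0: store L2 := 42 → M/I/I on L2; bus BusRdX Flush; mem=63
  op9 P0: store L3 := 55 → M/I/I on L3; bus BusRdX; mem=80
  op10 P0: load  L0 → S/S/I on L0; bus BusRd; mem=0
  op11 P2: load  L3 → S/I/S on L3; bus BusRd Flush; mem=55
  op12 P1: load  L2 → S/S/I on L2; bus BusRd Flush; mem=42
  op13 P2: store L1 := 44 → I/I/M on L1; bus BusRdX; mem=40
  op14 P0: store L0 := 11 → M/I/I on L0; bus BusRdX; mem=0
  op15 P1: load  L3 → S/S/S on L3; bus BusRd; mem=55
  op16 P2: load  L0 → S/I/S on L0; bus BusRd Flush; mem=11
  op17 P1: load  L3 → S/S/S on L3; bus (none); mem=55
  op18 P0: load  L0 → S/I/S on L0; bus (none); mem=11
  op19 P1: load  L2 → S/S/I on L2; bus (none); mem=42
  op20 P2: store L2 := 84 → I/I/M on L2; bus BusRdX; mem=42
  op21 P2: store L2 := 47 → I/I/M on L2; bus (none); mem=42
  op22 P0: load  L3 → S/S/S on L3; bus (none); mem=55
  op23 P2: load  L1 → I/I/M on L1; bus (none); mem=40
  op24 P1: load  L2 → I/S/S on L2; bus BusRd Flush; mem=47
  op25 P0: store L2 := 98 → M/I/I on L2; bus BusRdX; mem=47

invalidations = 5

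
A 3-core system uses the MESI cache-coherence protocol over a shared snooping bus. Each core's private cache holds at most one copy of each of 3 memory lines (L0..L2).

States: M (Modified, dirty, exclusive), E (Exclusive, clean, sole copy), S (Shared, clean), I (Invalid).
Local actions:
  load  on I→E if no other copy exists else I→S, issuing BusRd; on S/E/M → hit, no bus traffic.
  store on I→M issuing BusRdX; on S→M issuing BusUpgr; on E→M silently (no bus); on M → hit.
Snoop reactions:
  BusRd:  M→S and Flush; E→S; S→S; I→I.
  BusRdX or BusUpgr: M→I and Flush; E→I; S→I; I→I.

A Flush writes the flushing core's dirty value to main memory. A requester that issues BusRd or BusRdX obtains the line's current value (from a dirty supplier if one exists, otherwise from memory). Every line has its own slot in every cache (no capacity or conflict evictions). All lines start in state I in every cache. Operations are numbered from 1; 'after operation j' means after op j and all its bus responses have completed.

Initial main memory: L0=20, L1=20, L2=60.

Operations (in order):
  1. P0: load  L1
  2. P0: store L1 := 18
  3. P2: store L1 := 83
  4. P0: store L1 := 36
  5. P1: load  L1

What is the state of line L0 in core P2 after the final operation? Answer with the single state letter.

  op1 P0: load  L1 → E/I/I on L1; bus BusRd; mem=20
  op2 P0: store L1 := 18 → M/I/I on L1; bus (none); mem=20
  op3 P2: store L1 := 83 → I/I/M on L1; bus BusRdX Flush; mem=18
  op4 P0: store L1 := 36 → M/I/I on L1; bus BusRdX Flush; mem=83
  op5 P1: load  L1 → S/S/I on L1; bus BusRd Flush; mem=36

state = I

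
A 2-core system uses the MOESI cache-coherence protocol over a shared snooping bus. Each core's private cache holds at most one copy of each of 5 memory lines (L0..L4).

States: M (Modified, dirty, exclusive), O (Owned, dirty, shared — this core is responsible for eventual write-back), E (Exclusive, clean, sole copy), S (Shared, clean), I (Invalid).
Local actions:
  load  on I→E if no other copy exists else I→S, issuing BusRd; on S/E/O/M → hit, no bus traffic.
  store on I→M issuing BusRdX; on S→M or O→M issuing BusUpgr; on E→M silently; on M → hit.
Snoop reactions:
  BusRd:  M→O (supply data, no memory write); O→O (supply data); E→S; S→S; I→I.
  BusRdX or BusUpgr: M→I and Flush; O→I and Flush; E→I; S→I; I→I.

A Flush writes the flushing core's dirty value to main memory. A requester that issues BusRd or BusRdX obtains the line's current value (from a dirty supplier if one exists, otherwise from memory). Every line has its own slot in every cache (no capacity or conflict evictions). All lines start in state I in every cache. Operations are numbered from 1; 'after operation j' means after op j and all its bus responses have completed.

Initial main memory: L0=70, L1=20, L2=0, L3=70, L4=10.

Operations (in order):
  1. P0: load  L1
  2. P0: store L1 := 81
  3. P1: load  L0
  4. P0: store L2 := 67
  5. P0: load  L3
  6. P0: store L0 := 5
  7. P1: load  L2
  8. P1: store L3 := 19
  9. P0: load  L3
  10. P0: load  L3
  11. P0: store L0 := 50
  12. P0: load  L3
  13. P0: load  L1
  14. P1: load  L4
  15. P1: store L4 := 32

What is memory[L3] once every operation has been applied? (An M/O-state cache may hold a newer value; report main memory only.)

step 1: P0: load  L1  ⟶  EI  (L1)  txn=BusRd  M[L1]=20
step 2: P0: store L1 := 81  ⟶  MI  (L1)  txn=∅  M[L1]=20
step 3: P1: load  L0  ⟶  IE  (L0)  txn=BusRd  M[L0]=70
step 4: P0: store L2 := 67  ⟶  MI  (L2)  txn=BusRdX  M[L2]=0
step 5: P0: load  L3  ⟶  EI  (L3)  txn=BusRd  M[L3]=70
step 6: P0: store L0 := 5  ⟶  MI  (L0)  txn=BusRdX  M[L0]=70
step 7: P1: load  L2  ⟶  OS  (L2)  txn=BusRd  M[L2]=0
step 8: P1: store L3 := 19  ⟶  IM  (L3)  txn=BusRdX  M[L3]=70
step 9: P0: load  L3  ⟶  SO  (L3)  txn=BusRd  M[L3]=70
step 10: P0: load  L3  ⟶  SO  (L3)  txn=∅  M[L3]=70
step 11: P0: store L0 := 50  ⟶  MI  (L0)  txn=∅  M[L0]=70
step 12: P0: load  L3  ⟶  SO  (L3)  txn=∅  M[L3]=70
step 13: P0: load  L1  ⟶  MI  (L1)  txn=∅  M[L1]=20
step 14: P1: load  L4  ⟶  IE  (L4)  txn=BusRd  M[L4]=10
step 15: P1: store L4 := 32  ⟶  IM  (L4)  txn=∅  M[L4]=10

memory[L3] = 70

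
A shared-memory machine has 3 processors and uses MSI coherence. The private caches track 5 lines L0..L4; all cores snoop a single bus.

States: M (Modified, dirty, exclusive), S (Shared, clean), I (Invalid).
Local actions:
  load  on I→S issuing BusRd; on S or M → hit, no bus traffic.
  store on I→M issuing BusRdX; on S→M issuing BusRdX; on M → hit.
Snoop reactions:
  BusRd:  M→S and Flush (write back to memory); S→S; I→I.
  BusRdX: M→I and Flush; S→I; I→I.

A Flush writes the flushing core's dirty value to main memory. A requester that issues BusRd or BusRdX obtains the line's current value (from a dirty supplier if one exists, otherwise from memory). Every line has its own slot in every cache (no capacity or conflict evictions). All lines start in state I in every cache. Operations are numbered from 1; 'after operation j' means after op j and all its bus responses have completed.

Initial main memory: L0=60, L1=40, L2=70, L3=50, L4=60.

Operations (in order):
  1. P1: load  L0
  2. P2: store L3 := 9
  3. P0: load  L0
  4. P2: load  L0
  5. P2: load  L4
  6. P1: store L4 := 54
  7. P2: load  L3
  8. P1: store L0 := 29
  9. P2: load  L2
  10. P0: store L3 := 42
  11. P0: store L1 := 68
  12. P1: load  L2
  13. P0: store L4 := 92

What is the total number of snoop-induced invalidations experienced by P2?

invalidations = 3

1. P1: load  L0  bus=[BusRd]  L0: P0=I P1=S P2=I  mem[L0]=60
2. P2: store L3 := 9  bus=[BusRdX]  L3: P0=I P1=I P2=M  mem[L3]=50
3. P0: load  L0  bus=[BusRd]  L0: P0=S P1=S P2=I  mem[L0]=60
4. P2: load  L0  bus=[BusRd]  L0: P0=S P1=S P2=S  mem[L0]=60
5. P2: load  L4  bus=[BusRd]  L4: P0=I P1=I P2=S  mem[L4]=60
6. P1: store L4 := 54  bus=[BusRdX]  L4: P0=I P1=M P2=I  mem[L4]=60
7. P2: load  L3  bus=[-]  L3: P0=I P1=I P2=M  mem[L3]=50
8. P1: store L0 := 29  bus=[BusRdX]  L0: P0=I P1=M P2=I  mem[L0]=60
9. P2: load  L2  bus=[BusRd]  L2: P0=I P1=I P2=S  mem[L2]=70
10. P0: store L3 := 42  bus=[BusRdX,Flush]  L3: P0=M P1=I P2=I  mem[L3]=9
11. P0: store L1 := 68  bus=[BusRdX]  L1: P0=M P1=I P2=I  mem[L1]=40
12. P1: load  L2  bus=[BusRd]  L2: P0=I P1=S P2=S  mem[L2]=70
13. P0: store L4 := 92  bus=[BusRdX,Flush]  L4: P0=M P1=I P2=I  mem[L4]=54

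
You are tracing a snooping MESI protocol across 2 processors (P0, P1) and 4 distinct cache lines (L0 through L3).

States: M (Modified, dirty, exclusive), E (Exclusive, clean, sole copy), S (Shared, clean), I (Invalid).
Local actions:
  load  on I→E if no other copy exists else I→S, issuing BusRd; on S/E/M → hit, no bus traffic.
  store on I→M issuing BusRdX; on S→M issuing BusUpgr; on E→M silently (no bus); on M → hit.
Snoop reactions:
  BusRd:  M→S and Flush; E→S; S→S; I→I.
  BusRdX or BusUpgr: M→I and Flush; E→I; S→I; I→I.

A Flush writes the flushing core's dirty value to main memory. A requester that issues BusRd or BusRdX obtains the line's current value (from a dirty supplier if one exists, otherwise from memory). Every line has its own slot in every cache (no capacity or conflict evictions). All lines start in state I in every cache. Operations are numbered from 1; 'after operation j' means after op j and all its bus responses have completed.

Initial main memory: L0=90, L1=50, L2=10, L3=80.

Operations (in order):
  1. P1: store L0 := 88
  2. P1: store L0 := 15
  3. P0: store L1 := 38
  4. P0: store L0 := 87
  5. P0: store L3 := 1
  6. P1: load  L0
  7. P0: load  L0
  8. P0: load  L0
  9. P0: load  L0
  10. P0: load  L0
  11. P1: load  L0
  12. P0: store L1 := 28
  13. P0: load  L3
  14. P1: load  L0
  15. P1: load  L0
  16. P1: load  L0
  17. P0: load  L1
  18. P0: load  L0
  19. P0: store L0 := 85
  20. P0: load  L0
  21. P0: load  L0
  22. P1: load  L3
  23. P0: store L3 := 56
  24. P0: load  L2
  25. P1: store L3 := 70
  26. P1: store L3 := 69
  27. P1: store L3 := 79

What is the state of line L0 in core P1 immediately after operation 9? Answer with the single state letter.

[1] P1: store L0 := 88 | P0:I, P1:M(88) | bus: BusRdX
[2] P1: store L0 := 15 | P0:I, P1:M(15) | bus: none
[3] P0: store L1 := 38 | P0:M(38), P1:I | bus: BusRdX
[4] P0: store L0 := 87 | P0:M(87), P1:I | bus: BusRdX,Flush
[5] P0: store L3 := 1 | P0:M(1), P1:I | bus: BusRdX
[6] P1: load  L0 | P0:S(87), P1:S(87) | bus: BusRd,Flush
[7] P0: load  L0 | P0:S(87), P1:S(87) | bus: none
[8] P0: load  L0 | P0:S(87), P1:S(87) | bus: none
[9] P0: load  L0 | P0:S(87), P1:S(87) | bus: none
[10] P0: load  L0 | P0:S(87), P1:S(87) | bus: none
[11] P1: load  L0 | P0:S(87), P1:S(87) | bus: none
[12] P0: store L1 := 28 | P0:M(28), P1:I | bus: none
[13] P0: load  L3 | P0:M(1), P1:I | bus: none
[14] P1: load  L0 | P0:S(87), P1:S(87) | bus: none
[15] P1: load  L0 | P0:S(87), P1:S(87) | bus: none
[16] P1: load  L0 | P0:S(87), P1:S(87) | bus: none
[17] P0: load  L1 | P0:M(28), P1:I | bus: none
[18] P0: load  L0 | P0:S(87), P1:S(87) | bus: none
[19] P0: store L0 := 85 | P0:M(85), P1:I | bus: BusUpgr
[20] P0: load  L0 | P0:M(85), P1:I | bus: none
[21] P0: load  L0 | P0:M(85), P1:I | bus: none
[22] P1: load  L3 | P0:S(1), P1:S(1) | bus: BusRd,Flush
[23] P0: store L3 := 56 | P0:M(56), P1:I | bus: BusUpgr
[24] P0: load  L2 | P0:E(10), P1:I | bus: BusRd
[25] P1: store L3 := 70 | P0:I, P1:M(70) | bus: BusRdX,Flush
[26] P1: store L3 := 69 | P0:I, P1:M(69) | bus: none
[27] P1: store L3 := 79 | P0:I, P1:M(79) | bus: none

state = S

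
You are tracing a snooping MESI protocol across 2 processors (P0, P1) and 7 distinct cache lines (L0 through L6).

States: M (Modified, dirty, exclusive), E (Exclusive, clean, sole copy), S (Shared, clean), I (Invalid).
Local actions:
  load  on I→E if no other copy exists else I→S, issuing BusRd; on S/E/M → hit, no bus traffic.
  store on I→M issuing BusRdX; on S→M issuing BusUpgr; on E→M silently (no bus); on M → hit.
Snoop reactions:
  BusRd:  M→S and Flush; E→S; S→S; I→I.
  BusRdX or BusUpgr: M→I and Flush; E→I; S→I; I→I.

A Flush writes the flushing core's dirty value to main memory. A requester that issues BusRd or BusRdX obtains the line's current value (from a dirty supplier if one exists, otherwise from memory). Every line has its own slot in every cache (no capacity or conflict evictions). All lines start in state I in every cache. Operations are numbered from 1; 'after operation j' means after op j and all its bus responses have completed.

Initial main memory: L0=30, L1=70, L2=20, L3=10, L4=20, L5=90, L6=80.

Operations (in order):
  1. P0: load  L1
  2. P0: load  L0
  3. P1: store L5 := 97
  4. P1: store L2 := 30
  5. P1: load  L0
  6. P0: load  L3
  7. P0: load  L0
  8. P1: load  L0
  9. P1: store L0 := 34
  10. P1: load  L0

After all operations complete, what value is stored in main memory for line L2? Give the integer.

memory[L2] = 20

  op1 P0: load  L1 → E/I on L1; bus BusRd; mem=70
  op2 P0: load  L0 → E/I on L0; bus BusRd; mem=30
  op3 P1: store L5 := 97 → I/M on L5; bus BusRdX; mem=90
  op4 P1: store L2 := 30 → I/M on L2; bus BusRdX; mem=20
  op5 P1: load  L0 → S/S on L0; bus BusRd; mem=30
  op6 P0: load  L3 → E/I on L3; bus BusRd; mem=10
  op7 P0: load  L0 → S/S on L0; bus (none); mem=30
  op8 P1: load  L0 → S/S on L0; bus (none); mem=30
  op9 P1: store L0 := 34 → I/M on L0; bus BusUpgr; mem=30
  op10 P1: load  L0 → I/M on L0; bus (none); mem=30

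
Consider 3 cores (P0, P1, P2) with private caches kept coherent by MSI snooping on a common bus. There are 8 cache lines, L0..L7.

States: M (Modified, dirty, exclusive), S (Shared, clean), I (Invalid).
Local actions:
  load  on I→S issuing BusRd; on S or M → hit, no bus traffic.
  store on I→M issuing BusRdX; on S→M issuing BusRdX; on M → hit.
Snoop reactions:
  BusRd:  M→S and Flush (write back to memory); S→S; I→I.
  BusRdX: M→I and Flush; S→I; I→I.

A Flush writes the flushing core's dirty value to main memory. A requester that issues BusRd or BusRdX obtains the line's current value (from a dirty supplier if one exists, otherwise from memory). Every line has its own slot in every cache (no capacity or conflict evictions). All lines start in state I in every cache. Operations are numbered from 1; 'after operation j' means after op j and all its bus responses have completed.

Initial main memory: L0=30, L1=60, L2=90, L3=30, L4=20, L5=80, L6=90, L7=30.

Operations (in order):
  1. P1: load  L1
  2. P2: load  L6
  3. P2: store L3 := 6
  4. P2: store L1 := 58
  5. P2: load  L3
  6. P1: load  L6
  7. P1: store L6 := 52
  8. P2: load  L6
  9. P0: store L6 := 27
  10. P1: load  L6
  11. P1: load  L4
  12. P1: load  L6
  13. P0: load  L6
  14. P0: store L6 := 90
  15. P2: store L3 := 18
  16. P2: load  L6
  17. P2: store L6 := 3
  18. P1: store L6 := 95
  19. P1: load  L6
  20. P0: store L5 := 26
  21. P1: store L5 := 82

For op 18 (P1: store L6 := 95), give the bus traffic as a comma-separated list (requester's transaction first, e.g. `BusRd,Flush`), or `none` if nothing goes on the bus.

bus = BusRdX,Flush

  op1 P1: load  L1 → I/S/I on L1; bus BusRd; mem=60
  op2 P2: load  L6 → I/I/S on L6; bus BusRd; mem=90
  op3 P2: store L3 := 6 → I/I/M on L3; bus BusRdX; mem=30
  op4 P2: store L1 := 58 → I/I/M on L1; bus BusRdX; mem=60
  op5 P2: load  L3 → I/I/M on L3; bus (none); mem=30
  op6 P1: load  L6 → I/S/S on L6; bus BusRd; mem=90
  op7 P1: store L6 := 52 → I/M/I on L6; bus BusRdX; mem=90
  op8 P2: load  L6 → I/S/S on L6; bus BusRd Flush; mem=52
  op9 P0: store L6 := 27 → M/I/I on L6; bus BusRdX; mem=52
  op10 P1: load  L6 → S/S/I on L6; bus BusRd Flush; mem=27
  op11 P1: load  L4 → I/S/I on L4; bus BusRd; mem=20
  op12 P1: load  L6 → S/S/I on L6; bus (none); mem=27
  op13 P0: load  L6 → S/S/I on L6; bus (none); mem=27
  op14 P0: store L6 := 90 → M/I/I on L6; bus BusRdX; mem=27
  op15 P2: store L3 := 18 → I/I/M on L3; bus (none); mem=30
  op16 P2: load  L6 → S/I/S on L6; bus BusRd Flush; mem=90
  op17 P2: store L6 := 3 → I/I/M on L6; bus BusRdX; mem=90
  op18 P1: store L6 := 95 → I/M/I on L6; bus BusRdX Flush; mem=3
  op19 P1: load  L6 → I/M/I on L6; bus (none); mem=3
  op20 P0: store L5 := 26 → M/I/I on L5; bus BusRdX; mem=80
  op21 P1: store L5 := 82 → I/M/I on L5; bus BusRdX Flush; mem=26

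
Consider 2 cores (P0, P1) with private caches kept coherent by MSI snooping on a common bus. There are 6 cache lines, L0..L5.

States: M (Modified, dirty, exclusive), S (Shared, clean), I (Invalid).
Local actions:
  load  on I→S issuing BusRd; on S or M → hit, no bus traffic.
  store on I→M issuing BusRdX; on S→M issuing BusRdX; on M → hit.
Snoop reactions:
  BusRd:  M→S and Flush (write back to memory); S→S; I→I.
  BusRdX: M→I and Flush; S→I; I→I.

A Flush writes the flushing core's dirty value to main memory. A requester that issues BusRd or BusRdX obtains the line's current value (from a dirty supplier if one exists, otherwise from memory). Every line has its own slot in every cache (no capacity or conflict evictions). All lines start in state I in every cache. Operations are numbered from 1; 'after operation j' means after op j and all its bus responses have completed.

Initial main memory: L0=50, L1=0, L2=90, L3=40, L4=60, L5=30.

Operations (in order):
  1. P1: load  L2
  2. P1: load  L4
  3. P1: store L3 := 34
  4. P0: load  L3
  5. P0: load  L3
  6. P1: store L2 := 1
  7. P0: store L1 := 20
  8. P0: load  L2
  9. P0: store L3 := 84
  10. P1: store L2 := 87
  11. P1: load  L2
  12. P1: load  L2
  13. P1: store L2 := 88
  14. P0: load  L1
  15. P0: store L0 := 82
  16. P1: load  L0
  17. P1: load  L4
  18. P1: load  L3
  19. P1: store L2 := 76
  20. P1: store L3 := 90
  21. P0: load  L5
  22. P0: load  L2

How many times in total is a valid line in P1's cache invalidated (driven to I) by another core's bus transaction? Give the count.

invalidations = 1

1. P1: load  L2  bus=[BusRd]  L2: P0=I P1=S  mem[L2]=90
2. P1: load  L4  bus=[BusRd]  L4: P0=I P1=S  mem[L4]=60
3. P1: store L3 := 34  bus=[BusRdX]  L3: P0=I P1=M  mem[L3]=40
4. P0: load  L3  bus=[BusRd,Flush]  L3: P0=S P1=S  mem[L3]=34
5. P0: load  L3  bus=[-]  L3: P0=S P1=S  mem[L3]=34
6. P1: store L2 := 1  bus=[BusRdX]  L2: P0=I P1=M  mem[L2]=90
7. P0: store L1 := 20  bus=[BusRdX]  L1: P0=M P1=I  mem[L1]=0
8. P0: load  L2  bus=[BusRd,Flush]  L2: P0=S P1=S  mem[L2]=1
9. P0: store L3 := 84  bus=[BusRdX]  L3: P0=M P1=I  mem[L3]=34
10. P1: store L2 := 87  bus=[BusRdX]  L2: P0=I P1=M  mem[L2]=1
11. P1: load  L2  bus=[-]  L2: P0=I P1=M  mem[L2]=1
12. P1: load  L2  bus=[-]  L2: P0=I P1=M  mem[L2]=1
13. P1: store L2 := 88  bus=[-]  L2: P0=I P1=M  mem[L2]=1
14. P0: load  L1  bus=[-]  L1: P0=M P1=I  mem[L1]=0
15. P0: store L0 := 82  bus=[BusRdX]  L0: P0=M P1=I  mem[L0]=50
16. P1: load  L0  bus=[BusRd,Flush]  L0: P0=S P1=S  mem[L0]=82
17. P1: load  L4  bus=[-]  L4: P0=I P1=S  mem[L4]=60
18. P1: load  L3  bus=[BusRd,Flush]  L3: P0=S P1=S  mem[L3]=84
19. P1: store L2 := 76  bus=[-]  L2: P0=I P1=M  mem[L2]=1
20. P1: store L3 := 90  bus=[BusRdX]  L3: P0=I P1=M  mem[L3]=84
21. P0: load  L5  bus=[BusRd]  L5: P0=S P1=I  mem[L5]=30
22. P0: load  L2  bus=[BusRd,Flush]  L2: P0=S P1=S  mem[L2]=76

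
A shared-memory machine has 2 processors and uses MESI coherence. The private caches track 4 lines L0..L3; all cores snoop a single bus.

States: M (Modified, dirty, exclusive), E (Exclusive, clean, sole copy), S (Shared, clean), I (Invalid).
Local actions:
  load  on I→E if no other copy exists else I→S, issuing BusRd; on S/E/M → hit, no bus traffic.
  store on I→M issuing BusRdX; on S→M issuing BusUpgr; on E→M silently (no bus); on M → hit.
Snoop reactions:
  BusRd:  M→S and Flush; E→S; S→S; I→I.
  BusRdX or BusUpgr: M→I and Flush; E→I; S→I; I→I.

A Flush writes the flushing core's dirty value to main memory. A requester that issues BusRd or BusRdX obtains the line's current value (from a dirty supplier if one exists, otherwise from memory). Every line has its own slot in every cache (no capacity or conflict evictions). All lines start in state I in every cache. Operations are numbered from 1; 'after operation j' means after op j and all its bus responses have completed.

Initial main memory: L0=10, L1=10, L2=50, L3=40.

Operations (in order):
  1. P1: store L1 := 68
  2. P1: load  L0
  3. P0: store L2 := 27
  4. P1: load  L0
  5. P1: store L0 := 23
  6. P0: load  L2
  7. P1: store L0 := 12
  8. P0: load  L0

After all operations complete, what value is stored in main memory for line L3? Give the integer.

step 1: P1: store L1 := 68  ⟶  IM  (L1)  txn=BusRdX  M[L1]=10
step 2: P1: load  L0  ⟶  IE  (L0)  txn=BusRd  M[L0]=10
step 3: P0: store L2 := 27  ⟶  MI  (L2)  txn=BusRdX  M[L2]=50
step 4: P1: load  L0  ⟶  IE  (L0)  txn=∅  M[L0]=10
step 5: P1: store L0 := 23  ⟶  IM  (L0)  txn=∅  M[L0]=10
step 6: P0: load  L2  ⟶  MI  (L2)  txn=∅  M[L2]=50
step 7: P1: store L0 := 12  ⟶  IM  (L0)  txn=∅  M[L0]=10
step 8: P0: load  L0  ⟶  SS  (L0)  txn=BusRd+Flush  M[L0]=12

memory[L3] = 40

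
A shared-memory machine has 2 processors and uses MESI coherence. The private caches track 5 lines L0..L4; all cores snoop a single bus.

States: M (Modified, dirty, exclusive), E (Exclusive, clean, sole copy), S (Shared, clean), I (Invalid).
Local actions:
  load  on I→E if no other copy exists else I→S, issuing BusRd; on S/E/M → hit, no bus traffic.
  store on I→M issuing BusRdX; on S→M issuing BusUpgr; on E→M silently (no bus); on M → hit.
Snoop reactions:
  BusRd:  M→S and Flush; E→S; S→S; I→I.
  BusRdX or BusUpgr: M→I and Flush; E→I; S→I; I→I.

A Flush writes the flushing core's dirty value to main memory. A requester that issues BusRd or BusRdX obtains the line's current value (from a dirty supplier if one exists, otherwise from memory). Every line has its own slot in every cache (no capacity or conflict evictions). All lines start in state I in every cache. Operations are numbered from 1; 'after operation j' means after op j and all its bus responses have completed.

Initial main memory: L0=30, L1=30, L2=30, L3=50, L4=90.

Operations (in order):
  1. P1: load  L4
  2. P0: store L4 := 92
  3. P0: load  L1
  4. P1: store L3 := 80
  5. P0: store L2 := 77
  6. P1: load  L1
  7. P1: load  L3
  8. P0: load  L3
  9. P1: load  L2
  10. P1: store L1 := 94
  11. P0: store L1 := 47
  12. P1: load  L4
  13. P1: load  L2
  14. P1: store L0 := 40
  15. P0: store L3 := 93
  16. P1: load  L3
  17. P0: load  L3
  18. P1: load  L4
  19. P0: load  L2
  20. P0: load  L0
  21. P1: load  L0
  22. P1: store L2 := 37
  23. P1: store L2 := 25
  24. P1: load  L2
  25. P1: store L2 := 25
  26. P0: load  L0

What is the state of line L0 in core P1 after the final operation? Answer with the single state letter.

1. P1: load  L4  bus=[BusRd]  L4: P0=I P1=E  mem[L4]=90
2. P0: store L4 := 92  bus=[BusRdX]  L4: P0=M P1=I  mem[L4]=90
3. P0: load  L1  bus=[BusRd]  L1: P0=E P1=I  mem[L1]=30
4. P1: store L3 := 80  bus=[BusRdX]  L3: P0=I P1=M  mem[L3]=50
5. P0: store L2 := 77  bus=[BusRdX]  L2: P0=M P1=I  mem[L2]=30
6. P1: load  L1  bus=[BusRd]  L1: P0=S P1=S  mem[L1]=30
7. P1: load  L3  bus=[-]  L3: P0=I P1=M  mem[L3]=50
8. P0: load  L3  bus=[BusRd,Flush]  L3: P0=S P1=S  mem[L3]=80
9. P1: load  L2  bus=[BusRd,Flush]  L2: P0=S P1=S  mem[L2]=77
10. P1: store L1 := 94  bus=[BusUpgr]  L1: P0=I P1=M  mem[L1]=30
11. P0: store L1 := 47  bus=[BusRdX,Flush]  L1: P0=M P1=I  mem[L1]=94
12. P1: load  L4  bus=[BusRd,Flush]  L4: P0=S P1=S  mem[L4]=92
13. P1: load  L2  bus=[-]  L2: P0=S P1=S  mem[L2]=77
14. P1: store L0 := 40  bus=[BusRdX]  L0: P0=I P1=M  mem[L0]=30
15. P0: store L3 := 93  bus=[BusUpgr]  L3: P0=M P1=I  mem[L3]=80
16. P1: load  L3  bus=[BusRd,Flush]  L3: P0=S P1=S  mem[L3]=93
17. P0: load  L3  bus=[-]  L3: P0=S P1=S  mem[L3]=93
18. P1: load  L4  bus=[-]  L4: P0=S P1=S  mem[L4]=92
19. P0: load  L2  bus=[-]  L2: P0=S P1=S  mem[L2]=77
20. P0: load  L0  bus=[BusRd,Flush]  L0: P0=S P1=S  mem[L0]=40
21. P1: load  L0  bus=[-]  L0: P0=S P1=S  mem[L0]=40
22. P1: store L2 := 37  bus=[BusUpgr]  L2: P0=I P1=M  mem[L2]=77
23. P1: store L2 := 25  bus=[-]  L2: P0=I P1=M  mem[L2]=77
24. P1: load  L2  bus=[-]  L2: P0=I P1=M  mem[L2]=77
25. P1: store L2 := 25  bus=[-]  L2: P0=I P1=M  mem[L2]=77
26. P0: load  L0  bus=[-]  L0: P0=S P1=S  mem[L0]=40

state = S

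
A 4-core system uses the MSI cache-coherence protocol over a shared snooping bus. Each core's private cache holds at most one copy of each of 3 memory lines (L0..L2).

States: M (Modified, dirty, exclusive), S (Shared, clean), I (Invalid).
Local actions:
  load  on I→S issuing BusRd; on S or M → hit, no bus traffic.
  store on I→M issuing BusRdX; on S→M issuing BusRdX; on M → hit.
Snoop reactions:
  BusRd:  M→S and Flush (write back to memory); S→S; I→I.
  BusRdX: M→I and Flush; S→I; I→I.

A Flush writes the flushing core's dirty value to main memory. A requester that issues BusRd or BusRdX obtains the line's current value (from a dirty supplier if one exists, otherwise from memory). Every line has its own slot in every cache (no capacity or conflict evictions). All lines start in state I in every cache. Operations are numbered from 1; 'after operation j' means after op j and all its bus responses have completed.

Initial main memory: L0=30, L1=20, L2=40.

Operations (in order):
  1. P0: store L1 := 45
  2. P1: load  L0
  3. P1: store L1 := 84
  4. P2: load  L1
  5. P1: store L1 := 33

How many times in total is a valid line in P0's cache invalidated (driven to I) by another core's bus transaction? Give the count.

[1] P0: store L1 := 45 | P0:M(45), P1:I, P2:I, P3:I | bus: BusRdX
[2] P1: load  L0 | P0:I, P1:S(30), P2:I, P3:I | bus: BusRd
[3] P1: store L1 := 84 | P0:I, P1:M(84), P2:I, P3:I | bus: BusRdX,Flush
[4] P2: load  L1 | P0:I, P1:S(84), P2:S(84), P3:I | bus: BusRd,Flush
[5] P1: store L1 := 33 | P0:I, P1:M(33), P2:I, P3:I | bus: BusRdX

invalidations = 1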